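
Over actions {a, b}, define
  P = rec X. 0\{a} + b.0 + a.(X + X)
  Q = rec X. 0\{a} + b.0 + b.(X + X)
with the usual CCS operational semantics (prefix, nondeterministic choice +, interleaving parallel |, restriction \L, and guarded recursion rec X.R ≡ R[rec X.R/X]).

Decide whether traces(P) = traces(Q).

trace-distinct — witness ⟨a⟩

Reachable graph of P (3 states):
  p0 = rec X. 0\{a} + b.0 + a.(X + X) → —a→ p1, —b→ p2
  p1 = (rec X. 0\{a} + b.0 + a.(X + X)) + (rec X. 0\{a} + b.0 + a.(X + X)) → —a→ p1, —b→ p2
  p2 = 0 → ∅
Reachable graph of Q (3 states):
  q0 = rec X. 0\{a} + b.0 + b.(X + X) → —b→ q1, —b→ q2
  q1 = (rec X. 0\{a} + b.0 + b.(X + X)) + (rec X. 0\{a} + b.0 + b.(X + X)) → —b→ q1, —b→ q2
  q2 = 0 → ∅
Executing a from P (initial set {p0}):
  step 1 (a): {p1}
  ✓ P
Executing a from Q (initial set {q0}):
  step 1 (a): no successor for Q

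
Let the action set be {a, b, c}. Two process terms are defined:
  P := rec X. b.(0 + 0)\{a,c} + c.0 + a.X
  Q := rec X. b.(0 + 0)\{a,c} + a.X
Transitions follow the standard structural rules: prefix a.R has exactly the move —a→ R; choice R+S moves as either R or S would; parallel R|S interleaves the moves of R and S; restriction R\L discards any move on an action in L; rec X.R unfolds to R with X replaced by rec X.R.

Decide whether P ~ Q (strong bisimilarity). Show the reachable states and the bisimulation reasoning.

not bisimilar

P's transition system — 3 states:
  p0 = rec X. b.(0 + 0)\{a,c} + c.0 + a.X has moves =a=> p0, =b=> p1, =c=> p2
  p1 = (0 + 0)\{a,c} has moves ∅
  p2 = 0 has moves ∅
Q's transition system — 2 states:
  q0 = rec X. b.(0 + 0)\{a,c} + a.X has moves =a=> q0, =b=> q1
  q1 = (0 + 0)\{a,c} has moves ∅
Partition-refinement fixed point:
  B0 = {p0}
  B1 = {p1, p2, q1}
  B2 = {q0}
p0 ∈ B0, q0 ∈ B2 → different blocks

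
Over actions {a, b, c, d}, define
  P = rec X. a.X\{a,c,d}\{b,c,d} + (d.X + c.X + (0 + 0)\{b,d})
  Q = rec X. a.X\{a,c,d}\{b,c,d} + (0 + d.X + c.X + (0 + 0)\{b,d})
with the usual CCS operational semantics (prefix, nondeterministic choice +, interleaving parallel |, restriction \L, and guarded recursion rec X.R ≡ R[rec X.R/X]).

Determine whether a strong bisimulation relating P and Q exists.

YES

LTS(P): 2 reachable states
  p0 = rec X. a.X\{a,c,d}\{b,c,d} + (d.X + c.X + (0 + 0)\{b,d}) has moves —a→ p1, —c→ p0, —d→ p0
  p1 = (rec X. a.X\{a,c,d}\{b,c,d} + (d.X + c.X + (0 + 0)\{b,d}))\{a,c,d}\{b,c,d} has moves ∅
LTS(Q): 2 reachable states
  q0 = rec X. a.X\{a,c,d}\{b,c,d} + (0 + d.X + c.X + (0 + 0)\{b,d}) has moves —a→ q1, —c→ q0, —d→ q0
  q1 = (rec X. a.X\{a,c,d}\{b,c,d} + (0 + d.X + c.X + (0 + 0)\{b,d}))\{a,c,d}\{b,c,d} has moves ∅
Bisimilarity quotient blocks:
  B0 = {p0, q0}
  B1 = {p1, q1}
p0 ∈ B0, q0 ∈ B0 → same block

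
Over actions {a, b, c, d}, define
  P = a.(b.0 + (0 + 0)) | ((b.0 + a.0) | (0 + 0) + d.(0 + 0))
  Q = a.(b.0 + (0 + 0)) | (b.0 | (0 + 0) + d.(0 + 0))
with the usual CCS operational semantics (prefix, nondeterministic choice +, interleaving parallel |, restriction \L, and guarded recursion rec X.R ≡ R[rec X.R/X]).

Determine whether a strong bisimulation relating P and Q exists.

P's transition system — 9 states:
  p0 = a.(b.0 + (0 + 0)) | ((b.0 + a.0) | (0 + 0) + d.(0 + 0)) → —a→ p1, —a→ p2, —b→ p2, —d→ p3
  p1 = (b.0 + (0 + 0)) | ((b.0 + a.0) | (0 + 0) + d.(0 + 0)) → —a→ p4, —b→ p4, —b→ p5, —d→ p6
  p2 = a.(b.0 + (0 + 0)) | (0 | (0 + 0)) → —a→ p4
  p3 = a.(b.0 + (0 + 0)) | (0 + 0) → —a→ p6
  p4 = (b.0 + (0 + 0)) | (0 | (0 + 0)) → —b→ p7
  p5 = 0 | ((b.0 + a.0) | (0 + 0) + d.(0 + 0)) → —a→ p7, —b→ p7, —d→ p8
  p6 = (b.0 + (0 + 0)) | (0 + 0) → —b→ p8
  p7 = 0 | (0 | (0 + 0)) → ·
  p8 = 0 | (0 + 0) → ·
Q's transition system — 9 states:
  q0 = a.(b.0 + (0 + 0)) | (b.0 | (0 + 0) + d.(0 + 0)) → —a→ q1, —b→ q2, —d→ q3
  q1 = (b.0 + (0 + 0)) | (b.0 | (0 + 0) + d.(0 + 0)) → —b→ q4, —b→ q5, —d→ q6
  q2 = a.(b.0 + (0 + 0)) | (0 | (0 + 0)) → —a→ q4
  q3 = a.(b.0 + (0 + 0)) | (0 + 0) → —a→ q6
  q4 = (b.0 + (0 + 0)) | (0 | (0 + 0)) → —b→ q7
  q5 = 0 | (b.0 | (0 + 0) + d.(0 + 0)) → —b→ q7, —d→ q8
  q6 = (b.0 + (0 + 0)) | (0 + 0) → —b→ q8
  q7 = 0 | (0 | (0 + 0)) → ·
  q8 = 0 | (0 + 0) → ·
Coarsest stable partition (strong bisimilarity classes):
  B0 = {p0}
  B1 = {p2, p3, q2, q3}
  B2 = {p4, p6, q4, q6}
  B3 = {p7, p8, q7, q8}
  B4 = {p1}
  B5 = {p5}
  B6 = {q0}
  B7 = {q1}
  B8 = {q5}
p0 ∈ B0, q0 ∈ B6 → different blocks

not bisimilar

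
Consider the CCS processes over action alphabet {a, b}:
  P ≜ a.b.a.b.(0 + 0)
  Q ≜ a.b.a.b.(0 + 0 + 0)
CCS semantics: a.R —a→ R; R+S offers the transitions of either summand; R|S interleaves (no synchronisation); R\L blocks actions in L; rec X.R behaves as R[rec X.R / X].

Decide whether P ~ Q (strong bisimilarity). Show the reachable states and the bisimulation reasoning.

Reachable graph of P (5 states):
  m0 = a.b.a.b.(0 + 0) | =a=> m1
  m1 = b.a.b.(0 + 0) | =b=> m2
  m2 = a.b.(0 + 0) | =a=> m3
  m3 = b.(0 + 0) | =b=> m4
  m4 = 0 + 0 | ∅
Reachable graph of Q (5 states):
  n0 = a.b.a.b.(0 + 0 + 0) | =a=> n1
  n1 = b.a.b.(0 + 0 + 0) | =b=> n2
  n2 = a.b.(0 + 0 + 0) | =a=> n3
  n3 = b.(0 + 0 + 0) | =b=> n4
  n4 = 0 + 0 + 0 | ∅
Partition-refinement fixed point:
  B0 = {m0, n0}
  B1 = {m1, n1}
  B2 = {m2, n2}
  B3 = {m3, n3}
  B4 = {m4, n4}
m0 ∈ B0, n0 ∈ B0 → same block

bisimilar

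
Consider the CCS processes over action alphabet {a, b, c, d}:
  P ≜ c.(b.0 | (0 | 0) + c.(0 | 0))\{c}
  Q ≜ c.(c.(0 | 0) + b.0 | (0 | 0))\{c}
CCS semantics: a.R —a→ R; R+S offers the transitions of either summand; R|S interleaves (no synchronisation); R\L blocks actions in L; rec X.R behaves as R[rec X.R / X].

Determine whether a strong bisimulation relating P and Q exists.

P ~ Q

Reachable graph of P (3 states):
  s0 = c.(b.0 | (0 | 0) + c.(0 | 0))\{c} → ··c··> s1
  s1 = (b.0 | (0 | 0) + c.(0 | 0))\{c} → ··b··> s2
  s2 = (0 | (0 | 0))\{c} → ·
Reachable graph of Q (3 states):
  t0 = c.(c.(0 | 0) + b.0 | (0 | 0))\{c} → ··c··> t1
  t1 = (c.(0 | 0) + b.0 | (0 | 0))\{c} → ··b··> t2
  t2 = (0 | (0 | 0))\{c} → ·
Coarsest stable partition (strong bisimilarity classes):
  B0 = {s0, t0}
  B1 = {s1, t1}
  B2 = {s2, t2}
s0 ∈ B0, t0 ∈ B0 → same block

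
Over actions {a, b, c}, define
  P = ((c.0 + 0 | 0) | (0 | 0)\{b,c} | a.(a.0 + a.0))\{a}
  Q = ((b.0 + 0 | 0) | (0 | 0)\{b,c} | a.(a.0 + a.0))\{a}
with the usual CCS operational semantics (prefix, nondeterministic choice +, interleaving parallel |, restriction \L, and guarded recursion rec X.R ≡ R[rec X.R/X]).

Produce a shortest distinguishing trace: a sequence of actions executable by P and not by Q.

c

Reachable graph of P (2 states):
  s0 = ((c.0 + 0 | 0) | (0 | 0)\{b,c} | a.(a.0 + a.0))\{a} → =c=> s1
  s1 = (0 | (0 | 0)\{b,c} | a.(a.0 + a.0))\{a} → stopped
Reachable graph of Q (2 states):
  t0 = ((b.0 + 0 | 0) | (0 | 0)\{b,c} | a.(a.0 + a.0))\{a} → =b=> t1
  t1 = (0 | (0 | 0)\{b,c} | a.(a.0 + a.0))\{a} → stopped
Run σ = ⟨c⟩ on P: start {s0}
  [1] c ⇒ {s1}
  ✓ P
Run σ = ⟨c⟩ on Q: start {t0}
  [1] c ⇒ ∅  — Q cannot continue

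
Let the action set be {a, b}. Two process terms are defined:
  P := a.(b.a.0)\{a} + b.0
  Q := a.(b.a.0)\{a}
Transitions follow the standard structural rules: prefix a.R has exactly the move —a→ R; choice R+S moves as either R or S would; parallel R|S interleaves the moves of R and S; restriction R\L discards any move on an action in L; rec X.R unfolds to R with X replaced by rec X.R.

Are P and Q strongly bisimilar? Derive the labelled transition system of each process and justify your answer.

P's transition system — 4 states:
  p0 = a.(b.a.0)\{a} + b.0 ⊢ ··a··> p1, ··b··> p2
  p1 = (b.a.0)\{a} ⊢ ··b··> p3
  p2 = 0 ⊢ deadlocked
  p3 = (a.0)\{a} ⊢ deadlocked
Q's transition system — 3 states:
  q0 = a.(b.a.0)\{a} ⊢ ··a··> q1
  q1 = (b.a.0)\{a} ⊢ ··b··> q2
  q2 = (a.0)\{a} ⊢ deadlocked
Partition-refinement fixed point:
  B0 = {p0}
  B1 = {p2, p3, q2}
  B2 = {p1, q1}
  B3 = {q0}
p0 ∈ B0, q0 ∈ B3 → different blocks

NO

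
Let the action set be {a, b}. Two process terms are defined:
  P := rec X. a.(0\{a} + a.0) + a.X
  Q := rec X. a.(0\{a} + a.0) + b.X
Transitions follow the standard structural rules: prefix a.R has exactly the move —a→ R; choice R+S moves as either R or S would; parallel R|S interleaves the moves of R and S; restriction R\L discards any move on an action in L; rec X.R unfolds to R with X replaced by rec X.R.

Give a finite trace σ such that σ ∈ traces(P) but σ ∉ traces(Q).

P's transition system — 3 states:
  u0 = rec X. a.(0\{a} + a.0) + a.X has moves -a-> u0, -a-> u1
  u1 = 0\{a} + a.0 has moves -a-> u2
  u2 = 0 has moves (no moves)
Q's transition system — 3 states:
  v0 = rec X. a.(0\{a} + a.0) + b.X has moves -a-> v1, -b-> v0
  v1 = 0\{a} + a.0 has moves -a-> v2
  v2 = 0 has moves (no moves)
Trace ⟨aaa⟩ through P, begin at {u0}:
  [1] a ⇒ {u0, u1}
  [2] a ⇒ {u0, u1, u2}
  [3] a ⇒ {u0, u1, u2}
  P completes σ.
Trace ⟨aaa⟩ through Q, begin at {v0}:
  [1] a ⇒ {v1}
  [2] a ⇒ {v2}
  [3] a ⇒ no successor for Q

aaa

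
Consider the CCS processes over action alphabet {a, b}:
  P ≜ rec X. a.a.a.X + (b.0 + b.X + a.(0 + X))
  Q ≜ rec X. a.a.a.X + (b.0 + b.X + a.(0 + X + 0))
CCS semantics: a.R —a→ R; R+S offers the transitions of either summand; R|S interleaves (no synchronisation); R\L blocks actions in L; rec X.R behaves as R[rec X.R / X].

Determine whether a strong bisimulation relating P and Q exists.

LTS(P): 5 reachable states
  s0 = rec X. a.a.a.X + (b.0 + b.X + a.(0 + X)) | ··a··> s1, ··a··> s2, ··b··> s0, ··b··> s3
  s1 = 0 + (rec X. a.a.a.X + (b.0 + b.X + a.(0 + X))) | ··a··> s1, ··a··> s2, ··b··> s0, ··b··> s3
  s2 = a.a.(rec X. a.a.a.X + (b.0 + b.X + a.(0 + X))) | ··a··> s4
  s3 = 0 | ∅
  s4 = a.(rec X. a.a.a.X + (b.0 + b.X + a.(0 + X))) | ··a··> s0
LTS(Q): 5 reachable states
  t0 = rec X. a.a.a.X + (b.0 + b.X + a.(0 + X + 0)) | ··a··> t1, ··a··> t2, ··b··> t0, ··b··> t3
  t1 = 0 + (rec X. a.a.a.X + (b.0 + b.X + a.(0 + X + 0))) + 0 | ··a··> t1, ··a··> t2, ··b··> t0, ··b··> t3
  t2 = a.a.(rec X. a.a.a.X + (b.0 + b.X + a.(0 + X + 0))) | ··a··> t4
  t3 = 0 | ∅
  t4 = a.(rec X. a.a.a.X + (b.0 + b.X + a.(0 + X + 0))) | ··a··> t0
Partition-refinement fixed point:
  B0 = {s0, s1, t0, t1}
  B1 = {s2, t2}
  B2 = {s4, t4}
  B3 = {s3, t3}
s0 ∈ B0, t0 ∈ B0 → same block

P ~ Q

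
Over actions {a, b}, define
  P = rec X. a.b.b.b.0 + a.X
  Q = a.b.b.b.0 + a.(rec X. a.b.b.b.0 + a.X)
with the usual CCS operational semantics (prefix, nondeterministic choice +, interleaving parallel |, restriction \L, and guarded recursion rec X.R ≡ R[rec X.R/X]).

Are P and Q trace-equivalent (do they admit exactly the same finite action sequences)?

LTS(P): 5 reachable states
  u0 = rec X. a.b.b.b.0 + a.X | --a--▸ u0, --a--▸ u1
  u1 = b.b.b.0 | --b--▸ u2
  u2 = b.b.0 | --b--▸ u3
  u3 = b.0 | --b--▸ u4
  u4 = 0 | deadlocked
LTS(Q): 6 reachable states
  v0 = a.b.b.b.0 + a.(rec X. a.b.b.b.0 + a.X) | --a--▸ v1, --a--▸ v2
  v1 = b.b.b.0 | --b--▸ v3
  v2 = rec X. a.b.b.b.0 + a.X | --a--▸ v1, --a--▸ v2
  v3 = b.b.0 | --b--▸ v4
  v4 = b.0 | --b--▸ v5
  v5 = 0 | deadlocked
Bisimilarity quotient blocks:
  B0 = {u0, v0, v2}
  B1 = {u1, v1}
  B2 = {u2, v3}
  B3 = {u3, v4}
  B4 = {u4, v5}
u0 ∈ B0, v0 ∈ B0 → same block
Bisimilar ⇒ trace-equivalent.

traces(P) = traces(Q)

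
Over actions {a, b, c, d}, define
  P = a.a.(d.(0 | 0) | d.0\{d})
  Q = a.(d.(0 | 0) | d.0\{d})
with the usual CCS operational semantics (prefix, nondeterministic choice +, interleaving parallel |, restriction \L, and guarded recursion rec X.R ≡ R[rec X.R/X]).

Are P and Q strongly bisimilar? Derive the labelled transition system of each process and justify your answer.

Reachable graph of P (6 states):
  u0 = a.a.(d.(0 | 0) | d.0\{d}) has moves —a→ u1
  u1 = a.(d.(0 | 0) | d.0\{d}) has moves —a→ u2
  u2 = d.(0 | 0) | d.0\{d} has moves —d→ u3, —d→ u4
  u3 = 0 | 0 | d.0\{d} has moves —d→ u5
  u4 = d.(0 | 0) | 0\{d} has moves —d→ u5
  u5 = 0 | 0 | 0\{d} has moves deadlocked
Reachable graph of Q (5 states):
  v0 = a.(d.(0 | 0) | d.0\{d}) has moves —a→ v1
  v1 = d.(0 | 0) | d.0\{d} has moves —d→ v2, —d→ v3
  v2 = 0 | 0 | d.0\{d} has moves —d→ v4
  v3 = d.(0 | 0) | 0\{d} has moves —d→ v4
  v4 = 0 | 0 | 0\{d} has moves deadlocked
Bisimilarity quotient blocks:
  B0 = {u0}
  B1 = {u1, v0}
  B2 = {u2, v1}
  B3 = {u3, u4, v2, v3}
  B4 = {u5, v4}
u0 ∈ B0, v0 ∈ B1 → different blocks

P ≁ Q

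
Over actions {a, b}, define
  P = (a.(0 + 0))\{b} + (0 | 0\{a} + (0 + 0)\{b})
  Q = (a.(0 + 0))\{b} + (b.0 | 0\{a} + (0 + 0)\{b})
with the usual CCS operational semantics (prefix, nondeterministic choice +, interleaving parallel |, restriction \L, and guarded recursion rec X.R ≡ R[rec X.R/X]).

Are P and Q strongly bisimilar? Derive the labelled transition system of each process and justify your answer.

P ≁ Q

P's transition system — 2 states:
  u0 = (a.(0 + 0))\{b} + (0 | 0\{a} + (0 + 0)\{b}) → ··a··> u1
  u1 = (0 + 0)\{b} → ∅
Q's transition system — 3 states:
  v0 = (a.(0 + 0))\{b} + (b.0 | 0\{a} + (0 + 0)\{b}) → ··a··> v1, ··b··> v2
  v1 = (0 + 0)\{b} → ∅
  v2 = 0 | 0\{a} → ∅
Partition-refinement fixed point:
  B0 = {u0}
  B1 = {u1, v1, v2}
  B2 = {v0}
u0 ∈ B0, v0 ∈ B2 → different blocks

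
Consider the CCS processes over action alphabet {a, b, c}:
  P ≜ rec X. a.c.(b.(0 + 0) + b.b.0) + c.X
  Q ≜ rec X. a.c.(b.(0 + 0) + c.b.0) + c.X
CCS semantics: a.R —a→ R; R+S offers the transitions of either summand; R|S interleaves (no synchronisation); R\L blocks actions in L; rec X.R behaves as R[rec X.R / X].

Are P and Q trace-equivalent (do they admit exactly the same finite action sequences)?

P's transition system — 6 states:
  u0 = rec X. a.c.(b.(0 + 0) + b.b.0) + c.X ⊢ -a-> u1, -c-> u0
  u1 = c.(b.(0 + 0) + b.b.0) ⊢ -c-> u2
  u2 = b.(0 + 0) + b.b.0 ⊢ -b-> u3, -b-> u4
  u3 = 0 + 0 ⊢ stopped
  u4 = b.0 ⊢ -b-> u5
  u5 = 0 ⊢ stopped
Q's transition system — 6 states:
  v0 = rec X. a.c.(b.(0 + 0) + c.b.0) + c.X ⊢ -a-> v1, -c-> v0
  v1 = c.(b.(0 + 0) + c.b.0) ⊢ -c-> v2
  v2 = b.(0 + 0) + c.b.0 ⊢ -b-> v3, -c-> v4
  v3 = 0 + 0 ⊢ stopped
  v4 = b.0 ⊢ -b-> v5
  v5 = 0 ⊢ stopped
Trace ⟨acbb⟩ through P, begin at {u0}:
  step 1 (a): {u1}
  step 2 (c): {u2}
  step 3 (b): {u3, u4}
  step 4 (b): {u5}
  P completes σ.
Trace ⟨acbb⟩ through Q, begin at {v0}:
  step 1 (a): {v1}
  step 2 (c): {v2}
  step 3 (b): {v3}
  step 4 (b): ∅ (Q stuck)

NO — witness ⟨acbb⟩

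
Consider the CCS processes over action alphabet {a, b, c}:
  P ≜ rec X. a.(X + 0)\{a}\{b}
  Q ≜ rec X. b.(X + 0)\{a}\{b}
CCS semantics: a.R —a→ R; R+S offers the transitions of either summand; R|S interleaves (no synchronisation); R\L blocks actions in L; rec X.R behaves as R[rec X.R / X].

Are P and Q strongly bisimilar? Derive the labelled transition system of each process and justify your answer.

LTS(P): 2 reachable states
  u0 = rec X. a.(X + 0)\{a}\{b} → —a→ u1
  u1 = ((rec X. a.(X + 0)\{a}\{b}) + 0)\{a}\{b} → deadlocked
LTS(Q): 2 reachable states
  v0 = rec X. b.(X + 0)\{a}\{b} → —b→ v1
  v1 = ((rec X. b.(X + 0)\{a}\{b}) + 0)\{a}\{b} → deadlocked
Coarsest stable partition (strong bisimilarity classes):
  B0 = {u0}
  B1 = {u1, v1}
  B2 = {v0}
u0 ∈ B0, v0 ∈ B2 → different blocks

NO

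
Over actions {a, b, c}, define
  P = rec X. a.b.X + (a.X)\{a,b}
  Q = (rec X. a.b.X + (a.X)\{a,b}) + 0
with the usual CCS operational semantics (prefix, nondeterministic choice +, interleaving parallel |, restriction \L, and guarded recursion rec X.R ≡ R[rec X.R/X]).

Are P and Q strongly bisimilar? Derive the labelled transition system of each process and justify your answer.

bisimilar

P's transition system — 2 states:
  u0 = rec X. a.b.X + (a.X)\{a,b} :: —a→ u1
  u1 = b.(rec X. a.b.X + (a.X)\{a,b}) :: —b→ u0
Q's transition system — 3 states:
  v0 = (rec X. a.b.X + (a.X)\{a,b}) + 0 :: —a→ v1
  v1 = b.(rec X. a.b.X + (a.X)\{a,b}) :: —b→ v2
  v2 = rec X. a.b.X + (a.X)\{a,b} :: —a→ v1
Partition-refinement fixed point:
  B0 = {u0, v0, v2}
  B1 = {u1, v1}
u0 ∈ B0, v0 ∈ B0 → same block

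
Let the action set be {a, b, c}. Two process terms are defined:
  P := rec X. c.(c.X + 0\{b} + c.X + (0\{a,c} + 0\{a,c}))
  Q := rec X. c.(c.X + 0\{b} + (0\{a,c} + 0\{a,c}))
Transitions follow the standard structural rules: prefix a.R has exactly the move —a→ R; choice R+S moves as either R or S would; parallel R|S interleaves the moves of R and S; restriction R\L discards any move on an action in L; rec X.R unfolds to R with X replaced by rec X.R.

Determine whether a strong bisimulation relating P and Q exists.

Reachable graph of P (2 states):
  p0 = rec X. c.(c.X + 0\{b} + c.X + (0\{a,c} + 0\{a,c})) has moves =c=> p1
  p1 = c.(rec X. c.(c.X + 0\{b} + c.X + (0\{a,c} + 0\{a,c}))) + 0\{b} + c.(rec X. c.(c.X + 0\{b} + c.X + (0\{a,c} + 0\{a,c}))) + (0\{a,c} + 0\{a,c}) has moves =c=> p0
Reachable graph of Q (2 states):
  q0 = rec X. c.(c.X + 0\{b} + (0\{a,c} + 0\{a,c})) has moves =c=> q1
  q1 = c.(rec X. c.(c.X + 0\{b} + (0\{a,c} + 0\{a,c}))) + 0\{b} + (0\{a,c} + 0\{a,c}) has moves =c=> q0
Partition-refinement fixed point:
  B0 = {p0, p1, q0, q1}
p0 ∈ B0, q0 ∈ B0 → same block

YES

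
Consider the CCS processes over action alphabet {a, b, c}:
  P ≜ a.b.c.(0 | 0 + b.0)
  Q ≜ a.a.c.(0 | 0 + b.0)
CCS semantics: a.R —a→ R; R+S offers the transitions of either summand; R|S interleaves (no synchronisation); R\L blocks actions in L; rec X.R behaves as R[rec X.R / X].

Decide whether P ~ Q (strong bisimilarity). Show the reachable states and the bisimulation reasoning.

NO

P's transition system — 5 states:
  m0 = a.b.c.(0 | 0 + b.0) ⊢ =a=> m1
  m1 = b.c.(0 | 0 + b.0) ⊢ =b=> m2
  m2 = c.(0 | 0 + b.0) ⊢ =c=> m3
  m3 = 0 | 0 + b.0 ⊢ =b=> m4
  m4 = 0 ⊢ ·
Q's transition system — 5 states:
  n0 = a.a.c.(0 | 0 + b.0) ⊢ =a=> n1
  n1 = a.c.(0 | 0 + b.0) ⊢ =a=> n2
  n2 = c.(0 | 0 + b.0) ⊢ =c=> n3
  n3 = 0 | 0 + b.0 ⊢ =b=> n4
  n4 = 0 ⊢ ·
Partition-refinement fixed point:
  B0 = {m0}
  B1 = {m1}
  B2 = {m2, n2}
  B3 = {m3, n3}
  B4 = {m4, n4}
  B5 = {n0}
  B6 = {n1}
m0 ∈ B0, n0 ∈ B5 → different blocks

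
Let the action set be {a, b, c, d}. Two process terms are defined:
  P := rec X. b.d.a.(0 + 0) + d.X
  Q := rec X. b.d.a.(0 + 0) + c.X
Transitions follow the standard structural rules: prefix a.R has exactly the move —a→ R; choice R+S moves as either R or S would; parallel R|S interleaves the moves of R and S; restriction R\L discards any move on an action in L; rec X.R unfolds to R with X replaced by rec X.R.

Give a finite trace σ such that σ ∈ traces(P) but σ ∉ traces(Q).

Reachable graph of P (4 states):
  u0 = rec X. b.d.a.(0 + 0) + d.X has moves -b-> u1, -d-> u0
  u1 = d.a.(0 + 0) has moves -d-> u2
  u2 = a.(0 + 0) has moves -a-> u3
  u3 = 0 + 0 has moves ·
Reachable graph of Q (4 states):
  v0 = rec X. b.d.a.(0 + 0) + c.X has moves -b-> v1, -c-> v0
  v1 = d.a.(0 + 0) has moves -d-> v2
  v2 = a.(0 + 0) has moves -a-> v3
  v3 = 0 + 0 has moves ·
Run σ = ⟨d⟩ on P: start {u0}
  step 1 (d): {u0}
  ✓ P
Run σ = ⟨d⟩ on Q: start {v0}
  step 1 (d): ∅  — Q cannot continue

d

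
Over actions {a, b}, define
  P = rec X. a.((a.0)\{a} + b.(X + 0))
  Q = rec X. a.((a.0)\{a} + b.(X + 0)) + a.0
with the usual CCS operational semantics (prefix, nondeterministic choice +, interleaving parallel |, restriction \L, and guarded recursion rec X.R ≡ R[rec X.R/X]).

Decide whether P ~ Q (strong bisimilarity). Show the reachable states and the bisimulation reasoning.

LTS(P): 3 reachable states
  m0 = rec X. a.((a.0)\{a} + b.(X + 0)) has moves -a-> m1
  m1 = (a.0)\{a} + b.((rec X. a.((a.0)\{a} + b.(X + 0))) + 0) has moves -b-> m2
  m2 = (rec X. a.((a.0)\{a} + b.(X + 0))) + 0 has moves -a-> m1
LTS(Q): 4 reachable states
  n0 = rec X. a.((a.0)\{a} + b.(X + 0)) + a.0 has moves -a-> n1, -a-> n2
  n1 = (a.0)\{a} + b.((rec X. a.((a.0)\{a} + b.(X + 0)) + a.0) + 0) has moves -b-> n3
  n2 = 0 has moves ·
  n3 = (rec X. a.((a.0)\{a} + b.(X + 0)) + a.0) + 0 has moves -a-> n1, -a-> n2
Coarsest stable partition (strong bisimilarity classes):
  B0 = {m0, m2}
  B1 = {m1}
  B2 = {n0, n3}
  B3 = {n2}
  B4 = {n1}
m0 ∈ B0, n0 ∈ B2 → different blocks

P ≁ Q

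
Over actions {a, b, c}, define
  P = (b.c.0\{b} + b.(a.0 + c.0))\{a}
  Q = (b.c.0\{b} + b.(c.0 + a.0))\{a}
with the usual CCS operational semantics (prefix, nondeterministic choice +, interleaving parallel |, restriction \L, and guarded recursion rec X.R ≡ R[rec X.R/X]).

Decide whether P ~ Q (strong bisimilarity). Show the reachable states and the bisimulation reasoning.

LTS(P): 5 reachable states
  s0 = (b.c.0\{b} + b.(a.0 + c.0))\{a} | =b=> s1, =b=> s2
  s1 = (a.0 + c.0)\{a} | =c=> s3
  s2 = (c.0\{b})\{a} | =c=> s4
  s3 = 0\{a} | stopped
  s4 = 0\{b}\{a} | stopped
LTS(Q): 5 reachable states
  t0 = (b.c.0\{b} + b.(c.0 + a.0))\{a} | =b=> t1, =b=> t2
  t1 = (c.0 + a.0)\{a} | =c=> t3
  t2 = (c.0\{b})\{a} | =c=> t4
  t3 = 0\{a} | stopped
  t4 = 0\{b}\{a} | stopped
Partition-refinement fixed point:
  B0 = {s0, t0}
  B1 = {s1, s2, t1, t2}
  B2 = {s3, s4, t3, t4}
s0 ∈ B0, t0 ∈ B0 → same block

YES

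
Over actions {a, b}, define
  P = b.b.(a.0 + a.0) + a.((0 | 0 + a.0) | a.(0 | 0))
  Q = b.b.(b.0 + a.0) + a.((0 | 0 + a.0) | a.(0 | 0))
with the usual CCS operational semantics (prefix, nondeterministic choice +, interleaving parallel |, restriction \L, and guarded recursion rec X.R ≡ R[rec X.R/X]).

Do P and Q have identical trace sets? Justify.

Reachable graph of P (8 states):
  u0 = b.b.(a.0 + a.0) + a.((0 | 0 + a.0) | a.(0 | 0)) → —a→ u1, —b→ u2
  u1 = (0 | 0 + a.0) | a.(0 | 0) → —a→ u3, —a→ u4
  u2 = b.(a.0 + a.0) → —b→ u5
  u3 = (0 | 0 + a.0) | (0 | 0) → —a→ u6
  u4 = 0 | a.(0 | 0) → —a→ u6
  u5 = a.0 + a.0 → —a→ u7
  u6 = 0 | (0 | 0) → ·
  u7 = 0 → ·
Reachable graph of Q (8 states):
  v0 = b.b.(b.0 + a.0) + a.((0 | 0 + a.0) | a.(0 | 0)) → —a→ v1, —b→ v2
  v1 = (0 | 0 + a.0) | a.(0 | 0) → —a→ v3, —a→ v4
  v2 = b.(b.0 + a.0) → —b→ v5
  v3 = (0 | 0 + a.0) | (0 | 0) → —a→ v6
  v4 = 0 | a.(0 | 0) → —a→ v6
  v5 = b.0 + a.0 → —a→ v7, —b→ v7
  v6 = 0 | (0 | 0) → ·
  v7 = 0 → ·
Trace ⟨bbb⟩ through Q, begin at {v0}:
  [1] b ⇒ {v2}
  [2] b ⇒ {v5}
  [3] b ⇒ {v7}
  Q completes σ.
Trace ⟨bbb⟩ through P, begin at {u0}:
  [1] b ⇒ {u2}
  [2] b ⇒ {u5}
  [3] b ⇒ ∅  — P cannot continue

trace-distinct — witness ⟨bbb⟩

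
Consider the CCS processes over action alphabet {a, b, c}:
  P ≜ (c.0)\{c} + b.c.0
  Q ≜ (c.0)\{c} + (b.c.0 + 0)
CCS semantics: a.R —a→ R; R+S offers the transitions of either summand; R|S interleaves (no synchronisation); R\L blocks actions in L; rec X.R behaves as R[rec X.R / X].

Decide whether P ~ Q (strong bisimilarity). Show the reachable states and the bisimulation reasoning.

P's transition system — 3 states:
  p0 = (c.0)\{c} + b.c.0 ⊢ —b→ p1
  p1 = c.0 ⊢ —c→ p2
  p2 = 0 ⊢ stopped
Q's transition system — 3 states:
  q0 = (c.0)\{c} + (b.c.0 + 0) ⊢ —b→ q1
  q1 = c.0 ⊢ —c→ q2
  q2 = 0 ⊢ stopped
Bisimilarity quotient blocks:
  B0 = {p0, q0}
  B1 = {p1, q1}
  B2 = {p2, q2}
p0 ∈ B0, q0 ∈ B0 → same block

P ~ Q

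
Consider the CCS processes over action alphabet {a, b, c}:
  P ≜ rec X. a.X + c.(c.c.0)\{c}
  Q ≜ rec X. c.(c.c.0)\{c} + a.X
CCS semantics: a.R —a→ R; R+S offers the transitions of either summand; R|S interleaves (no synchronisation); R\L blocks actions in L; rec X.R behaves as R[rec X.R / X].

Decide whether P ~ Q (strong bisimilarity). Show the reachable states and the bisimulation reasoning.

bisimilar

Reachable graph of P (2 states):
  m0 = rec X. a.X + c.(c.c.0)\{c} :: =a=> m0, =c=> m1
  m1 = (c.c.0)\{c} :: ∅
Reachable graph of Q (2 states):
  n0 = rec X. c.(c.c.0)\{c} + a.X :: =a=> n0, =c=> n1
  n1 = (c.c.0)\{c} :: ∅
Partition-refinement fixed point:
  B0 = {m0, n0}
  B1 = {m1, n1}
m0 ∈ B0, n0 ∈ B0 → same block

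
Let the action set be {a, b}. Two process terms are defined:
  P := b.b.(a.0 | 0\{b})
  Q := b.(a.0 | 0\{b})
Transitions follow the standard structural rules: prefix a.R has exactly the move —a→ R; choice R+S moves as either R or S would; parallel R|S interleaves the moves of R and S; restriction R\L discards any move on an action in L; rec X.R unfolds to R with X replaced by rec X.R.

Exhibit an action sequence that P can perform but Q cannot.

LTS(P): 4 reachable states
  u0 = b.b.(a.0 | 0\{b}) has moves ··b··> u1
  u1 = b.(a.0 | 0\{b}) has moves ··b··> u2
  u2 = a.0 | 0\{b} has moves ··a··> u3
  u3 = 0 | 0\{b} has moves (no moves)
LTS(Q): 3 reachable states
  v0 = b.(a.0 | 0\{b}) has moves ··b··> v1
  v1 = a.0 | 0\{b} has moves ··a··> v2
  v2 = 0 | 0\{b} has moves (no moves)
Trace ⟨bb⟩ through P, begin at {u0}:
  [1] b ⇒ {u1}
  [2] b ⇒ {u2}
  ✓ P
Trace ⟨bb⟩ through Q, begin at {v0}:
  [1] b ⇒ {v1}
  [2] b ⇒ ∅  — Q cannot continue

bb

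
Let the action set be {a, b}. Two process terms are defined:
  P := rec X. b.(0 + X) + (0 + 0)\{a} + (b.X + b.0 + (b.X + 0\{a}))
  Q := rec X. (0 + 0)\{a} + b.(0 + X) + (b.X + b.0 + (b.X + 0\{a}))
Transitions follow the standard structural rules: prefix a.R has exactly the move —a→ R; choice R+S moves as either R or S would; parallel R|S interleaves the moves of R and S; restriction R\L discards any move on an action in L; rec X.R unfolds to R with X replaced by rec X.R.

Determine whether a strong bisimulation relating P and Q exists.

YES

LTS(P): 3 reachable states
  u0 = rec X. b.(0 + X) + (0 + 0)\{a} + (b.X + b.0 + (b.X + 0\{a})) :: =b=> u0, =b=> u1, =b=> u2
  u1 = 0 :: ∅
  u2 = 0 + (rec X. b.(0 + X) + (0 + 0)\{a} + (b.X + b.0 + (b.X + 0\{a}))) :: =b=> u0, =b=> u1, =b=> u2
LTS(Q): 3 reachable states
  v0 = rec X. (0 + 0)\{a} + b.(0 + X) + (b.X + b.0 + (b.X + 0\{a})) :: =b=> v0, =b=> v1, =b=> v2
  v1 = 0 :: ∅
  v2 = 0 + (rec X. (0 + 0)\{a} + b.(0 + X) + (b.X + b.0 + (b.X + 0\{a}))) :: =b=> v0, =b=> v1, =b=> v2
Bisimilarity quotient blocks:
  B0 = {u0, u2, v0, v2}
  B1 = {u1, v1}
u0 ∈ B0, v0 ∈ B0 → same block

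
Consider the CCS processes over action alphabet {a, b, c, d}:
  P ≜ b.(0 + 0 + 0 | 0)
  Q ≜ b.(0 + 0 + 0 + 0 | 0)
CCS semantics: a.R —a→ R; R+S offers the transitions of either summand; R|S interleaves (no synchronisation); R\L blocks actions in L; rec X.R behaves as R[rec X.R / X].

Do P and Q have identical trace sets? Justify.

trace-equivalent

Reachable graph of P (2 states):
  p0 = b.(0 + 0 + 0 | 0) | =b=> p1
  p1 = 0 + 0 + 0 | 0 | (no moves)
Reachable graph of Q (2 states):
  q0 = b.(0 + 0 + 0 + 0 | 0) | =b=> q1
  q1 = 0 + 0 + 0 + 0 | 0 | (no moves)
Coarsest stable partition (strong bisimilarity classes):
  B0 = {p0, q0}
  B1 = {p1, q1}
p0 ∈ B0, q0 ∈ B0 → same block
Bisimilar ⇒ trace-equivalent.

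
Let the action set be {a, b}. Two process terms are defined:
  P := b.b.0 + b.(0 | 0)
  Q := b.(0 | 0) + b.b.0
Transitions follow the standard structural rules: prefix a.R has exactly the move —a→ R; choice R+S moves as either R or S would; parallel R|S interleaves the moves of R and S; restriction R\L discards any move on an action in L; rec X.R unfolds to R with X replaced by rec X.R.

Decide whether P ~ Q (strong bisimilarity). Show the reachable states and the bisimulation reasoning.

bisimilar

P's transition system — 4 states:
  s0 = b.b.0 + b.(0 | 0) → -b-> s1, -b-> s2
  s1 = 0 | 0 → (no moves)
  s2 = b.0 → -b-> s3
  s3 = 0 → (no moves)
Q's transition system — 4 states:
  t0 = b.(0 | 0) + b.b.0 → -b-> t1, -b-> t2
  t1 = 0 | 0 → (no moves)
  t2 = b.0 → -b-> t3
  t3 = 0 → (no moves)
Partition-refinement fixed point:
  B0 = {s0, t0}
  B1 = {s1, s3, t1, t3}
  B2 = {s2, t2}
s0 ∈ B0, t0 ∈ B0 → same block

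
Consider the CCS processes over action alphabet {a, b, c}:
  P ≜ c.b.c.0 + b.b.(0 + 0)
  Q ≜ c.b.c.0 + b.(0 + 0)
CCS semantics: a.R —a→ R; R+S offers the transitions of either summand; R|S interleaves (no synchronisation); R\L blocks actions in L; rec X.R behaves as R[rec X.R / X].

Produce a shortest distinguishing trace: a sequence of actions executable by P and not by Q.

Reachable graph of P (6 states):
  p0 = c.b.c.0 + b.b.(0 + 0) → ··b··> p1, ··c··> p2
  p1 = b.(0 + 0) → ··b··> p3
  p2 = b.c.0 → ··b··> p4
  p3 = 0 + 0 → deadlocked
  p4 = c.0 → ··c··> p5
  p5 = 0 → deadlocked
Reachable graph of Q (5 states):
  q0 = c.b.c.0 + b.(0 + 0) → ··b··> q1, ··c··> q2
  q1 = 0 + 0 → deadlocked
  q2 = b.c.0 → ··b··> q3
  q3 = c.0 → ··c··> q4
  q4 = 0 → deadlocked
Run σ = ⟨bb⟩ on P: start {p0}
  step 1 (b): {p1}
  step 2 (b): {p3}
  P completes σ.
Run σ = ⟨bb⟩ on Q: start {q0}
  step 1 (b): {q1}
  step 2 (b): ∅ (Q stuck)

bb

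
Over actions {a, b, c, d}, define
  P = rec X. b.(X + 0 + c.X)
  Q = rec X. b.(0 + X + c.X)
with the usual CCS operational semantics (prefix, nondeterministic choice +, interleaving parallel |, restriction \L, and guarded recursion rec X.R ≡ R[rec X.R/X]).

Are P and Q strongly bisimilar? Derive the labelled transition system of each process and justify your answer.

P ~ Q

P's transition system — 2 states:
  p0 = rec X. b.(X + 0 + c.X) ⊢ --b--▸ p1
  p1 = (rec X. b.(X + 0 + c.X)) + 0 + c.(rec X. b.(X + 0 + c.X)) ⊢ --b--▸ p1, --c--▸ p0
Q's transition system — 2 states:
  q0 = rec X. b.(0 + X + c.X) ⊢ --b--▸ q1
  q1 = 0 + (rec X. b.(0 + X + c.X)) + c.(rec X. b.(0 + X + c.X)) ⊢ --b--▸ q1, --c--▸ q0
Coarsest stable partition (strong bisimilarity classes):
  B0 = {p0, q0}
  B1 = {p1, q1}
p0 ∈ B0, q0 ∈ B0 → same block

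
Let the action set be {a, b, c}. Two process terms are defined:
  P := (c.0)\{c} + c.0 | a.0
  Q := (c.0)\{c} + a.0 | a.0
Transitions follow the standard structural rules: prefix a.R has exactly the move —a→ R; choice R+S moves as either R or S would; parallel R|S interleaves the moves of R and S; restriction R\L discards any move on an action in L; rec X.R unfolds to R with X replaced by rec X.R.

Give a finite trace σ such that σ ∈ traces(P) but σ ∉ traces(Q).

c

Reachable graph of P (4 states):
  s0 = (c.0)\{c} + c.0 | a.0 has moves =a=> s1, =c=> s2
  s1 = c.0 | 0 has moves =c=> s3
  s2 = 0 | a.0 has moves =a=> s3
  s3 = 0 | 0 has moves deadlocked
Reachable graph of Q (4 states):
  t0 = (c.0)\{c} + a.0 | a.0 has moves =a=> t1, =a=> t2
  t1 = 0 | a.0 has moves =a=> t3
  t2 = a.0 | 0 has moves =a=> t3
  t3 = 0 | 0 has moves deadlocked
Trace ⟨c⟩ through P, begin at {s0}:
  after c @ step 1: {s2}
  P completes σ.
Trace ⟨c⟩ through Q, begin at {t0}:
  after c @ step 1: no successor for Q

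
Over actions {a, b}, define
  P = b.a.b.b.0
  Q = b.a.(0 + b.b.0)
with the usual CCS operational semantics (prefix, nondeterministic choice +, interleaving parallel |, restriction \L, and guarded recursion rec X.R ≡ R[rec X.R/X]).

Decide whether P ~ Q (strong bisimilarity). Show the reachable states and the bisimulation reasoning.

P's transition system — 5 states:
  u0 = b.a.b.b.0 :: =b=> u1
  u1 = a.b.b.0 :: =a=> u2
  u2 = b.b.0 :: =b=> u3
  u3 = b.0 :: =b=> u4
  u4 = 0 :: ·
Q's transition system — 5 states:
  v0 = b.a.(0 + b.b.0) :: =b=> v1
  v1 = a.(0 + b.b.0) :: =a=> v2
  v2 = 0 + b.b.0 :: =b=> v3
  v3 = b.0 :: =b=> v4
  v4 = 0 :: ·
Partition-refinement fixed point:
  B0 = {u0, v0}
  B1 = {u1, v1}
  B2 = {u2, v2}
  B3 = {u3, v3}
  B4 = {u4, v4}
u0 ∈ B0, v0 ∈ B0 → same block

YES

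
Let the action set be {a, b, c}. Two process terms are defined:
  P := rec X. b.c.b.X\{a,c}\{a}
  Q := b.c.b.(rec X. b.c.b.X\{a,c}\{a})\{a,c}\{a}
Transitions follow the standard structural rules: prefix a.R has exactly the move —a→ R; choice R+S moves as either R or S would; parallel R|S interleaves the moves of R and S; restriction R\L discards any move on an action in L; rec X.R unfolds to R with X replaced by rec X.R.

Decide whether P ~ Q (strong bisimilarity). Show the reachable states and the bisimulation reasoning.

P ~ Q

LTS(P): 5 reachable states
  u0 = rec X. b.c.b.X\{a,c}\{a} → =b=> u1
  u1 = c.b.(rec X. b.c.b.X\{a,c}\{a})\{a,c}\{a} → =c=> u2
  u2 = b.(rec X. b.c.b.X\{a,c}\{a})\{a,c}\{a} → =b=> u3
  u3 = (rec X. b.c.b.X\{a,c}\{a})\{a,c}\{a} → =b=> u4
  u4 = (c.b.(rec X. b.c.b.X\{a,c}\{a})\{a,c}\{a})\{a,c}\{a} → deadlocked
LTS(Q): 5 reachable states
  v0 = b.c.b.(rec X. b.c.b.X\{a,c}\{a})\{a,c}\{a} → =b=> v1
  v1 = c.b.(rec X. b.c.b.X\{a,c}\{a})\{a,c}\{a} → =c=> v2
  v2 = b.(rec X. b.c.b.X\{a,c}\{a})\{a,c}\{a} → =b=> v3
  v3 = (rec X. b.c.b.X\{a,c}\{a})\{a,c}\{a} → =b=> v4
  v4 = (c.b.(rec X. b.c.b.X\{a,c}\{a})\{a,c}\{a})\{a,c}\{a} → deadlocked
Partition-refinement fixed point:
  B0 = {u0, v0}
  B1 = {u1, v1}
  B2 = {u2, v2}
  B3 = {u3, v3}
  B4 = {u4, v4}
u0 ∈ B0, v0 ∈ B0 → same block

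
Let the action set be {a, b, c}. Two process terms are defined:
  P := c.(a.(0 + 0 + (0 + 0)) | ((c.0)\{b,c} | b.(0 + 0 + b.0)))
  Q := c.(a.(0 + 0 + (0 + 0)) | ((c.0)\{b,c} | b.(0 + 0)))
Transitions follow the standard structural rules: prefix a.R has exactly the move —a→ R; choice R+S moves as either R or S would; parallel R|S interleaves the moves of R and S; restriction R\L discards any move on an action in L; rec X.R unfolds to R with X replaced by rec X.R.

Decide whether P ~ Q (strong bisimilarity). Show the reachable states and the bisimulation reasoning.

LTS(P): 7 reachable states
  m0 = c.(a.(0 + 0 + (0 + 0)) | ((c.0)\{b,c} | b.(0 + 0 + b.0))) ⊢ —c→ m1
  m1 = a.(0 + 0 + (0 + 0)) | ((c.0)\{b,c} | b.(0 + 0 + b.0)) ⊢ —a→ m2, —b→ m3
  m2 = (0 + 0 + (0 + 0)) | ((c.0)\{b,c} | b.(0 + 0 + b.0)) ⊢ —b→ m4
  m3 = a.(0 + 0 + (0 + 0)) | ((c.0)\{b,c} | (0 + 0 + b.0)) ⊢ —a→ m4, —b→ m5
  m4 = (0 + 0 + (0 + 0)) | ((c.0)\{b,c} | (0 + 0 + b.0)) ⊢ —b→ m6
  m5 = a.(0 + 0 + (0 + 0)) | ((c.0)\{b,c} | 0) ⊢ —a→ m6
  m6 = (0 + 0 + (0 + 0)) | ((c.0)\{b,c} | 0) ⊢ ∅
LTS(Q): 5 reachable states
  n0 = c.(a.(0 + 0 + (0 + 0)) | ((c.0)\{b,c} | b.(0 + 0))) ⊢ —c→ n1
  n1 = a.(0 + 0 + (0 + 0)) | ((c.0)\{b,c} | b.(0 + 0)) ⊢ —a→ n2, —b→ n3
  n2 = (0 + 0 + (0 + 0)) | ((c.0)\{b,c} | b.(0 + 0)) ⊢ —b→ n4
  n3 = a.(0 + 0 + (0 + 0)) | ((c.0)\{b,c} | (0 + 0)) ⊢ —a→ n4
  n4 = (0 + 0 + (0 + 0)) | ((c.0)\{b,c} | (0 + 0)) ⊢ ∅
Partition-refinement fixed point:
  B0 = {m0}
  B1 = {m1}
  B2 = {m3, n1}
  B3 = {m4, n2}
  B4 = {m6, n4}
  B5 = {m5, n3}
  B6 = {m2}
  B7 = {n0}
m0 ∈ B0, n0 ∈ B7 → different blocks

P ≁ Q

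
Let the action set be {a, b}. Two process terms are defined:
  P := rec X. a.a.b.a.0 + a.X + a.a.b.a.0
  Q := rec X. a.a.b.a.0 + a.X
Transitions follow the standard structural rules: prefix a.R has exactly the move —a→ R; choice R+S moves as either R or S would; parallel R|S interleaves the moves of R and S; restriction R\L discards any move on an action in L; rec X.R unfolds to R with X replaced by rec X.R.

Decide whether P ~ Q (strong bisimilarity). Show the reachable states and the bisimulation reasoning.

YES

Reachable graph of P (5 states):
  s0 = rec X. a.a.b.a.0 + a.X + a.a.b.a.0 has moves =a=> s0, =a=> s1
  s1 = a.b.a.0 has moves =a=> s2
  s2 = b.a.0 has moves =b=> s3
  s3 = a.0 has moves =a=> s4
  s4 = 0 has moves ∅
Reachable graph of Q (5 states):
  t0 = rec X. a.a.b.a.0 + a.X has moves =a=> t0, =a=> t1
  t1 = a.b.a.0 has moves =a=> t2
  t2 = b.a.0 has moves =b=> t3
  t3 = a.0 has moves =a=> t4
  t4 = 0 has moves ∅
Partition-refinement fixed point:
  B0 = {s0, t0}
  B1 = {s1, t1}
  B2 = {s2, t2}
  B3 = {s3, t3}
  B4 = {s4, t4}
s0 ∈ B0, t0 ∈ B0 → same block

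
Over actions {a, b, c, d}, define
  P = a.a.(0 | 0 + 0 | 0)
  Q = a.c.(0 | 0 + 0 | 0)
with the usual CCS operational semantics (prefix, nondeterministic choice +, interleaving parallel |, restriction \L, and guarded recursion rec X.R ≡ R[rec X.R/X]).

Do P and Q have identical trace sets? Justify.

trace-distinct — witness ⟨aa⟩

LTS(P): 3 reachable states
  p0 = a.a.(0 | 0 + 0 | 0) has moves ··a··> p1
  p1 = a.(0 | 0 + 0 | 0) has moves ··a··> p2
  p2 = 0 | 0 + 0 | 0 has moves ∅
LTS(Q): 3 reachable states
  q0 = a.c.(0 | 0 + 0 | 0) has moves ··a··> q1
  q1 = c.(0 | 0 + 0 | 0) has moves ··c··> q2
  q2 = 0 | 0 + 0 | 0 has moves ∅
Run σ = ⟨aa⟩ on P: start {p0}
  step 1 (a): {p1}
  step 2 (a): {p2}
  — P admits the full trace.
Run σ = ⟨aa⟩ on Q: start {q0}
  step 1 (a): {q1}
  step 2 (a): ∅ (Q stuck)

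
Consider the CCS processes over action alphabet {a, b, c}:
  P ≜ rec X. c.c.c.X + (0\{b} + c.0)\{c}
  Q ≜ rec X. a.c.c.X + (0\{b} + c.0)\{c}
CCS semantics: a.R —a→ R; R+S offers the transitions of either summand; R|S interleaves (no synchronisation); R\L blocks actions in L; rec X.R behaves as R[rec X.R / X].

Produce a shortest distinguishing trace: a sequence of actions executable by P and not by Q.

c

LTS(P): 3 reachable states
  p0 = rec X. c.c.c.X + (0\{b} + c.0)\{c} | —c→ p1
  p1 = c.c.(rec X. c.c.c.X + (0\{b} + c.0)\{c}) | —c→ p2
  p2 = c.(rec X. c.c.c.X + (0\{b} + c.0)\{c}) | —c→ p0
LTS(Q): 3 reachable states
  q0 = rec X. a.c.c.X + (0\{b} + c.0)\{c} | —a→ q1
  q1 = c.c.(rec X. a.c.c.X + (0\{b} + c.0)\{c}) | —c→ q2
  q2 = c.(rec X. a.c.c.X + (0\{b} + c.0)\{c}) | —c→ q0
Trace ⟨c⟩ through P, begin at {p0}:
  after c @ step 1: {p1}
  P completes σ.
Trace ⟨c⟩ through Q, begin at {q0}:
  after c @ step 1: ∅ (Q stuck)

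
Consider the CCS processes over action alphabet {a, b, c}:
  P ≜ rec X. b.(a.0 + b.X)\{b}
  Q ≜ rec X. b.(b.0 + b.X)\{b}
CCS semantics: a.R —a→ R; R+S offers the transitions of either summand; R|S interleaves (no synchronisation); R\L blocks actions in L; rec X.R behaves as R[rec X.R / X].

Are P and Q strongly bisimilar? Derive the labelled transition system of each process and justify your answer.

LTS(P): 3 reachable states
  s0 = rec X. b.(a.0 + b.X)\{b} has moves —b→ s1
  s1 = (a.0 + b.(rec X. b.(a.0 + b.X)\{b}))\{b} has moves —a→ s2
  s2 = 0\{b} has moves deadlocked
LTS(Q): 2 reachable states
  t0 = rec X. b.(b.0 + b.X)\{b} has moves —b→ t1
  t1 = (b.0 + b.(rec X. b.(b.0 + b.X)\{b}))\{b} has moves deadlocked
Bisimilarity quotient blocks:
  B0 = {s0}
  B1 = {s1}
  B2 = {s2, t1}
  B3 = {t0}
s0 ∈ B0, t0 ∈ B3 → different blocks

not bisimilar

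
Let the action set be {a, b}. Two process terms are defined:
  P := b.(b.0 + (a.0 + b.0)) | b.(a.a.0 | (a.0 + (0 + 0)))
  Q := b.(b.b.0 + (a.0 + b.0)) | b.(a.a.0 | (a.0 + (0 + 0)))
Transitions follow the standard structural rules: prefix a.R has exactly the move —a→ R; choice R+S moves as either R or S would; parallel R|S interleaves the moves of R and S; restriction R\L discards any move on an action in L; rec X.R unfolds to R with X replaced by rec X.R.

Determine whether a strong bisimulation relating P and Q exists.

Reachable graph of P (21 states):
  p0 = b.(b.0 + (a.0 + b.0)) | b.(a.a.0 | (a.0 + (0 + 0))) → =b=> p1, =b=> p2
  p1 = (b.0 + (a.0 + b.0)) | b.(a.a.0 | (a.0 + (0 + 0))) → =a=> p3, =b=> p3, =b=> p4
  p2 = b.(b.0 + (a.0 + b.0)) | (a.a.0 | (a.0 + (0 + 0))) → =a=> p5, =a=> p6, =b=> p4
  p3 = 0 | b.(a.a.0 | (a.0 + (0 + 0))) → =b=> p7
  p4 = (b.0 + (a.0 + b.0)) | (a.a.0 | (a.0 + (0 + 0))) → =a=> p7, =a=> p8, =a=> p9, =b=> p7
  p5 = b.(b.0 + (a.0 + b.0)) | (a.0 | (a.0 + (0 + 0))) → =a=> p10, =a=> p11, =b=> p8
  p6 = b.(b.0 + (a.0 + b.0)) | (a.a.0 | 0) → =a=> p11, =b=> p9
  p7 = 0 | (a.a.0 | (a.0 + (0 + 0))) → =a=> p12, =a=> p13
  p8 = (b.0 + (a.0 + b.0)) | (a.0 | (a.0 + (0 + 0))) → =a=> p12, =a=> p14, =a=> p15, =b=> p12
  p9 = (b.0 + (a.0 + b.0)) | (a.a.0 | 0) → =a=> p13, =a=> p15, =b=> p13
  p10 = b.(b.0 + (a.0 + b.0)) | (0 | (a.0 + (0 + 0))) → =a=> p16, =b=> p14
  p11 = b.(b.0 + (a.0 + b.0)) | (a.0 | 0) → =a=> p16, =b=> p15
  p12 = 0 | (a.0 | (a.0 + (0 + 0))) → =a=> p17, =a=> p18
  p13 = 0 | (a.a.0 | 0) → =a=> p18
  p14 = (b.0 + (a.0 + b.0)) | (0 | (a.0 + (0 + 0))) → =a=> p17, =a=> p19, =b=> p17
  p15 = (b.0 + (a.0 + b.0)) | (a.0 | 0) → =a=> p18, =a=> p19, =b=> p18
  p16 = b.(b.0 + (a.0 + b.0)) | (0 | 0) → =b=> p19
  p17 = 0 | (0 | (a.0 + (0 + 0))) → =a=> p20
  p18 = 0 | (a.0 | 0) → =a=> p20
  p19 = (b.0 + (a.0 + b.0)) | (0 | 0) → =a=> p20, =b=> p20
  p20 = 0 | (0 | 0) → (no moves)
Reachable graph of Q (28 states):
  q0 = b.(b.b.0 + (a.0 + b.0)) | b.(a.a.0 | (a.0 + (0 + 0))) → =b=> q1, =b=> q2
  q1 = (b.b.0 + (a.0 + b.0)) | b.(a.a.0 | (a.0 + (0 + 0))) → =a=> q3, =b=> q3, =b=> q4, =b=> q5
  q2 = b.(b.b.0 + (a.0 + b.0)) | (a.a.0 | (a.0 + (0 + 0))) → =a=> q6, =a=> q7, =b=> q4
  q3 = 0 | b.(a.a.0 | (a.0 + (0 + 0))) → =b=> q8
  q4 = (b.b.0 + (a.0 + b.0)) | (a.a.0 | (a.0 + (0 + 0))) → =a=> q10, =a=> q8, =a=> q9, =b=> q11, =b=> q8
  q5 = b.0 | b.(a.a.0 | (a.0 + (0 + 0))) → =b=> q11, =b=> q3
  q6 = b.(b.b.0 + (a.0 + b.0)) | (a.0 | (a.0 + (0 + 0))) → =a=> q12, =a=> q13, =b=> q9
  q7 = b.(b.b.0 + (a.0 + b.0)) | (a.a.0 | 0) → =a=> q13, =b=> q10
  q8 = 0 | (a.a.0 | (a.0 + (0 + 0))) → =a=> q14, =a=> q15
  q9 = (b.b.0 + (a.0 + b.0)) | (a.0 | (a.0 + (0 + 0))) → =a=> q14, =a=> q16, =a=> q17, =b=> q14, =b=> q18
  q10 = (b.b.0 + (a.0 + b.0)) | (a.a.0 | 0) → =a=> q15, =a=> q17, =b=> q15, =b=> q19
  q11 = b.0 | (a.a.0 | (a.0 + (0 + 0))) → =a=> q18, =a=> q19, =b=> q8
  q12 = b.(b.b.0 + (a.0 + b.0)) | (0 | (a.0 + (0 + 0))) → =a=> q20, =b=> q16
  q13 = b.(b.b.0 + (a.0 + b.0)) | (a.0 | 0) → =a=> q20, =b=> q17
  q14 = 0 | (a.0 | (a.0 + (0 + 0))) → =a=> q21, =a=> q22
  q15 = 0 | (a.a.0 | 0) → =a=> q22
  q16 = (b.b.0 + (a.0 + b.0)) | (0 | (a.0 + (0 + 0))) → =a=> q21, =a=> q23, =b=> q21, =b=> q24
  q17 = (b.b.0 + (a.0 + b.0)) | (a.0 | 0) → =a=> q22, =a=> q23, =b=> q22, =b=> q25
  q18 = b.0 | (a.0 | (a.0 + (0 + 0))) → =a=> q24, =a=> q25, =b=> q14
  q19 = b.0 | (a.a.0 | 0) → =a=> q25, =b=> q15
  q20 = b.(b.b.0 + (a.0 + b.0)) | (0 | 0) → =b=> q23
  q21 = 0 | (0 | (a.0 + (0 + 0))) → =a=> q26
  q22 = 0 | (a.0 | 0) → =a=> q26
  q23 = (b.b.0 + (a.0 + b.0)) | (0 | 0) → =a=> q26, =b=> q26, =b=> q27
  q24 = b.0 | (0 | (a.0 + (0 + 0))) → =a=> q27, =b=> q21
  q25 = b.0 | (a.0 | 0) → =a=> q27, =b=> q22
  q26 = 0 | (0 | 0) → (no moves)
  q27 = b.0 | (0 | 0) → =b=> q26
Partition-refinement fixed point:
  B0 = {p0}
  B1 = {p1}
  B2 = {p3, q3}
  B3 = {p7, q8}
  B4 = {p12, p13, q14, q15}
  B5 = {p17, p18, q21, q22}
  B6 = {p20, q26}
  B7 = {p4}
  B8 = {p8, p9}
  B9 = {p14, p15}
  B10 = {p19}
  B11 = {p2}
  B12 = {p5, p6}
  B13 = {p10, p11}
  B14 = {p16}
  B15 = {q0}
  B16 = {q1}
  B17 = {q5}
  B18 = {q11}
  B19 = {q18, q19}
  B20 = {q24, q25}
  B21 = {q27}
  B22 = {q4}
  B23 = {q10, q9}
  B24 = {q16, q17}
  B25 = {q23}
  B26 = {q2}
  B27 = {q6, q7}
  B28 = {q12, q13}
  B29 = {q20}
p0 ∈ B0, q0 ∈ B15 → different blocks

NO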